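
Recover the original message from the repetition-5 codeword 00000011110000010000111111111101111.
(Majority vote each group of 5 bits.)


Groups: 00000, 01111, 00000, 10000, 11111, 11111, 01111
Majority votes: 0100111

0100111


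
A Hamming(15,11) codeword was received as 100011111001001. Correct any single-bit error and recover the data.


Syndrome = 7: error at position 7

Data: 01101001001 (corrected bit 7)


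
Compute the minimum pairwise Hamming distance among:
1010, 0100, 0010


Comparing all pairs, minimum distance: 1
Can detect 0 errors, correct 0 errors

1


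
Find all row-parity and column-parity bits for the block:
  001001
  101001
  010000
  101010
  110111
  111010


Row parities: 011110
Column parities: 010111

Row P: 011110, Col P: 010111, Corner: 0


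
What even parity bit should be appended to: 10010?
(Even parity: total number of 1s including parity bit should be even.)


Number of 1s in data: 2
Parity bit: 0

0


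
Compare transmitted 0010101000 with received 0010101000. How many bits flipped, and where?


XOR: 0000000000

0 errors (received matches sent)


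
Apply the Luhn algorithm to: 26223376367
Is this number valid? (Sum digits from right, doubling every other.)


Luhn sum = 43
43 mod 10 = 3

Invalid (Luhn sum mod 10 = 3)


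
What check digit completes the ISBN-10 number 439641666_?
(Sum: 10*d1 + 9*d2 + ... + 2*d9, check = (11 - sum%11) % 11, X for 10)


Weighted sum: 264
264 mod 11 = 0

Check digit: 0


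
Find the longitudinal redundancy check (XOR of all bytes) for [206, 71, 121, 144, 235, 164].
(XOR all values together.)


XOR chain: 206 ^ 71 ^ 121 ^ 144 ^ 235 ^ 164 = 47

47


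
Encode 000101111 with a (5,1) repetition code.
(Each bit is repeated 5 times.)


Each bit -> 5 copies

000000000000000111110000011111111111111111111


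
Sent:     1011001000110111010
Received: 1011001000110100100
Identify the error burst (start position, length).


XOR: 0000000000000011110

Burst at position 14, length 4


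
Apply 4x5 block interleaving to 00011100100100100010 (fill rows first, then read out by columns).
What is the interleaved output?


Matrix:
  00011
  10010
  01001
  00010
Read columns: 01000010000011011010

01000010000011011010


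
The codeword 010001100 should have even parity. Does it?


Number of 1s: 3

No, parity error (3 ones)


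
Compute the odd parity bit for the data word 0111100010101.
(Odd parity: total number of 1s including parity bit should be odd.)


Number of 1s in data: 7
Parity bit: 0

0


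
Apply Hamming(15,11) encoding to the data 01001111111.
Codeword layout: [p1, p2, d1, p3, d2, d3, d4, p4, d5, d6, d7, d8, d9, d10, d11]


Parity bits: p1=1, p2=0, p3=1, p4=1

100110011111111


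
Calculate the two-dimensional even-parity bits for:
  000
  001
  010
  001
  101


Row parities: 01110
Column parities: 111

Row P: 01110, Col P: 111, Corner: 1


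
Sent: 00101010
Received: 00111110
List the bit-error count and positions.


XOR: 00010100

2 error(s) at position(s): 3, 5


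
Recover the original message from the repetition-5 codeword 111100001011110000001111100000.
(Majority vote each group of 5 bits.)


Groups: 11110, 00010, 11110, 00000, 11111, 00000
Majority votes: 101010

101010


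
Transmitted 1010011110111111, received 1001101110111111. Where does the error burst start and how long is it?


XOR: 0011110000000000

Burst at position 2, length 4


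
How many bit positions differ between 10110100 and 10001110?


XOR: 00111010
Count of 1s: 4

4


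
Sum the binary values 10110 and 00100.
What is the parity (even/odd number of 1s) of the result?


10110 = 22
00100 = 4
Sum = 26 = 11010
1s count = 3

odd parity (3 ones in 11010)


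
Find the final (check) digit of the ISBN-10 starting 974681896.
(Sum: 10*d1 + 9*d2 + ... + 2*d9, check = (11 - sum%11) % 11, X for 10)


Weighted sum: 351
351 mod 11 = 10

Check digit: 1


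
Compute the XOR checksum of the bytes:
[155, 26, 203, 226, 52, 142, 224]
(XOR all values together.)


XOR chain: 155 ^ 26 ^ 203 ^ 226 ^ 52 ^ 142 ^ 224 = 242

242


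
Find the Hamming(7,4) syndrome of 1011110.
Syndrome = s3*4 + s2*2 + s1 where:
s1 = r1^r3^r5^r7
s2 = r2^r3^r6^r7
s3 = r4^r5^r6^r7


s1=1, s2=0, s3=1

Syndrome = 5 (error at position 5)


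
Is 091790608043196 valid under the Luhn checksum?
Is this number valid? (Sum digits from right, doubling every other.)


Luhn sum = 64
64 mod 10 = 4

Invalid (Luhn sum mod 10 = 4)


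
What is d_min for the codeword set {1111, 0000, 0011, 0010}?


Comparing all pairs, minimum distance: 1
Can detect 0 errors, correct 0 errors

1


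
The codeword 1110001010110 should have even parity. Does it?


Number of 1s: 7

No, parity error (7 ones)


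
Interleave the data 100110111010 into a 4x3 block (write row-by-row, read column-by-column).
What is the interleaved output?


Matrix:
  100
  110
  111
  010
Read columns: 111001110010

111001110010


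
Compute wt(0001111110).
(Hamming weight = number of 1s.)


Counting 1s in 0001111110

6


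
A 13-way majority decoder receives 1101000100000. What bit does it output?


Ones: 4 out of 13
Threshold: 7

0 (4/13 voted 1)


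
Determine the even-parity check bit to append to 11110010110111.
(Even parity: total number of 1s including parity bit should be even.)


Number of 1s in data: 10
Parity bit: 0

0


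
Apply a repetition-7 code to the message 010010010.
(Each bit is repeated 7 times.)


Each bit -> 7 copies

000000011111110000000000000011111110000000000000011111110000000


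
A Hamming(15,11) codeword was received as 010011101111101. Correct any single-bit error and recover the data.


Syndrome = 0: no error detected

Data: 01111111101 (no errors)


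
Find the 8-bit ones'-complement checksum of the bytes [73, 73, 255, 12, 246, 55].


Sum = 714 mod 256 = 202
Complement = 53

53


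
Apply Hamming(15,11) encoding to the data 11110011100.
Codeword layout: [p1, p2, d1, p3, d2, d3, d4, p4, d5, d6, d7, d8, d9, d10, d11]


Parity bits: p1=1, p2=0, p3=1, p4=1

101111110011100


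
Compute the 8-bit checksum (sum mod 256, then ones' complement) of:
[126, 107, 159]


Sum = 392 mod 256 = 136
Complement = 119

119


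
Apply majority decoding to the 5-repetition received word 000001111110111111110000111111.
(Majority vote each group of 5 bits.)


Groups: 00000, 11111, 10111, 11111, 00001, 11111
Majority votes: 011101

011101


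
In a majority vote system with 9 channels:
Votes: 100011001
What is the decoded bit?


Ones: 4 out of 9
Threshold: 5

0 (4/9 voted 1)


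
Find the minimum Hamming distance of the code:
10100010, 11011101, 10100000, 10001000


Comparing all pairs, minimum distance: 1
Can detect 0 errors, correct 0 errors

1


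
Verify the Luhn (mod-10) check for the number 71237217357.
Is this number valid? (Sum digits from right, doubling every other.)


Luhn sum = 45
45 mod 10 = 5

Invalid (Luhn sum mod 10 = 5)


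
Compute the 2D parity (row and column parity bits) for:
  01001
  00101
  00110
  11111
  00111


Row parities: 00011
Column parities: 10010

Row P: 00011, Col P: 10010, Corner: 0


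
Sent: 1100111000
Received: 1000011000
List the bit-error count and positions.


XOR: 0100100000

2 error(s) at position(s): 1, 4


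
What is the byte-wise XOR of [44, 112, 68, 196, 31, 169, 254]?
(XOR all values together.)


XOR chain: 44 ^ 112 ^ 68 ^ 196 ^ 31 ^ 169 ^ 254 = 148

148


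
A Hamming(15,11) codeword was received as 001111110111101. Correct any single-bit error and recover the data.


Syndrome = 4: error at position 4

Data: 11110111101 (corrected bit 4)


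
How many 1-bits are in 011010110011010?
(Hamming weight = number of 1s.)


Counting 1s in 011010110011010

8


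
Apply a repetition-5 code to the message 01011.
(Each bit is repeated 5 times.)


Each bit -> 5 copies

0000011111000001111111111


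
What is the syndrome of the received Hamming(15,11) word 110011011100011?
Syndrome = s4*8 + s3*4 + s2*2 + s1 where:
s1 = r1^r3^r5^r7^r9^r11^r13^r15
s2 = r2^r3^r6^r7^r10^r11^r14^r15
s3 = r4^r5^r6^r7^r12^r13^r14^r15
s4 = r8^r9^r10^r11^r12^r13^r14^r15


s1=0, s2=1, s3=0, s4=1

Syndrome = 10 (error at position 10)


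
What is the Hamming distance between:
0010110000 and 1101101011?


XOR: 1111011011
Count of 1s: 8

8


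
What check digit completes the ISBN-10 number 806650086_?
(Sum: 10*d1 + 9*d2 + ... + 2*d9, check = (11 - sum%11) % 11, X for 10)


Weighted sum: 236
236 mod 11 = 5

Check digit: 6


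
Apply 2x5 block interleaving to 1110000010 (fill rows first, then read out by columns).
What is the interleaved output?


Matrix:
  11100
  00010
Read columns: 1010100100

1010100100


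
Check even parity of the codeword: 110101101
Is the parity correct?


Number of 1s: 6

Yes, parity is correct (6 ones)


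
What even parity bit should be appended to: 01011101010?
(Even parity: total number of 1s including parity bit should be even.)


Number of 1s in data: 6
Parity bit: 0

0


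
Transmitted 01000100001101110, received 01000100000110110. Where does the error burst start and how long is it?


XOR: 00000000001011000

Burst at position 10, length 4


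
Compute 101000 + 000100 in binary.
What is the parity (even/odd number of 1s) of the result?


101000 = 40
000100 = 4
Sum = 44 = 101100
1s count = 3

odd parity (3 ones in 101100)


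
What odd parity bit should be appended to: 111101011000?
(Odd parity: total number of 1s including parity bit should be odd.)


Number of 1s in data: 7
Parity bit: 0

0


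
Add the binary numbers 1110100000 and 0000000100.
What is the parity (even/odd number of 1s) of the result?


1110100000 = 928
0000000100 = 4
Sum = 932 = 1110100100
1s count = 5

odd parity (5 ones in 1110100100)


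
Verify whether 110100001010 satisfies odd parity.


Number of 1s: 5

Yes, parity is correct (5 ones)


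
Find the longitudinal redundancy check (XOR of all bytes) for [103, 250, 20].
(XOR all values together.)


XOR chain: 103 ^ 250 ^ 20 = 137

137


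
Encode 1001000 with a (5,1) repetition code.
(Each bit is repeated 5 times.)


Each bit -> 5 copies

11111000000000011111000000000000000


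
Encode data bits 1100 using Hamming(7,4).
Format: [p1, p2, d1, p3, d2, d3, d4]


Parity bits: p1=0, p2=1, p3=1

0111100


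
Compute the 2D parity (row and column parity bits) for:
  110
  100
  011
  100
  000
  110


Row parities: 010100
Column parities: 011

Row P: 010100, Col P: 011, Corner: 0


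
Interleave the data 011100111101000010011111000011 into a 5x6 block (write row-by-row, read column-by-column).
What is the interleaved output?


Matrix:
  011100
  111101
  000010
  011111
  000011
Read columns: 010001101011010110100011101011

010001101011010110100011101011


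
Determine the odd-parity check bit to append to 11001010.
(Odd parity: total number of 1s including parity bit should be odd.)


Number of 1s in data: 4
Parity bit: 1

1


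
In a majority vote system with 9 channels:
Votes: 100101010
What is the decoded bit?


Ones: 4 out of 9
Threshold: 5

0 (4/9 voted 1)


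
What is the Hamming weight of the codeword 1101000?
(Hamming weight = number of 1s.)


Counting 1s in 1101000

3


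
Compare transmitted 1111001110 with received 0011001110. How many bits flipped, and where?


XOR: 1100000000

2 error(s) at position(s): 0, 1


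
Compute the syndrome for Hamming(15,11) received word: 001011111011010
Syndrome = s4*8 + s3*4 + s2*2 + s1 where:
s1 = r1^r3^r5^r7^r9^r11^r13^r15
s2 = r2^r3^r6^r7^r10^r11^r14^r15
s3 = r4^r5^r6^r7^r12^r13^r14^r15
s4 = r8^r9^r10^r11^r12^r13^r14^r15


s1=1, s2=1, s3=1, s4=1

Syndrome = 15 (error at position 15)


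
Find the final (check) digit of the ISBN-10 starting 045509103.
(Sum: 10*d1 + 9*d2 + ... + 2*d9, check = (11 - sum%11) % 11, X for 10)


Weighted sum: 166
166 mod 11 = 1

Check digit: X


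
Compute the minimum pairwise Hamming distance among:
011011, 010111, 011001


Comparing all pairs, minimum distance: 1
Can detect 0 errors, correct 0 errors

1


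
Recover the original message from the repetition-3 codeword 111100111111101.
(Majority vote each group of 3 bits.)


Groups: 111, 100, 111, 111, 101
Majority votes: 10111

10111


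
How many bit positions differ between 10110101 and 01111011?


XOR: 11001110
Count of 1s: 5

5


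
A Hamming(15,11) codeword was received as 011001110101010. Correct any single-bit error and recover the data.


Syndrome = 0: no error detected

Data: 10110101010 (no errors)


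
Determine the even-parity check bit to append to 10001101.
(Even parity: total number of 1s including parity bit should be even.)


Number of 1s in data: 4
Parity bit: 0

0


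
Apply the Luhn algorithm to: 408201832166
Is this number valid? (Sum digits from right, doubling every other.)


Luhn sum = 42
42 mod 10 = 2

Invalid (Luhn sum mod 10 = 2)


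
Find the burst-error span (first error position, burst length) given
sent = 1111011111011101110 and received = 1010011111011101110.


XOR: 0101000000000000000

Burst at position 1, length 3


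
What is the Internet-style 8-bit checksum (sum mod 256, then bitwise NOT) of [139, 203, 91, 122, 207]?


Sum = 762 mod 256 = 250
Complement = 5

5


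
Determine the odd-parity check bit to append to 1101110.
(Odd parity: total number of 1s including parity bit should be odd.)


Number of 1s in data: 5
Parity bit: 0

0


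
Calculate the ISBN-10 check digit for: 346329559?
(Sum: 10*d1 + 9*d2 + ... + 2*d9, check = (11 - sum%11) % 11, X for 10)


Weighted sum: 245
245 mod 11 = 3

Check digit: 8


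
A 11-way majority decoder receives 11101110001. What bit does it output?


Ones: 7 out of 11
Threshold: 6

1 (7/11 voted 1)


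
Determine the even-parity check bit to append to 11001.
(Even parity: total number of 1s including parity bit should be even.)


Number of 1s in data: 3
Parity bit: 1

1


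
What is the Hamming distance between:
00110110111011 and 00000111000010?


XOR: 00110001111001
Count of 1s: 7

7


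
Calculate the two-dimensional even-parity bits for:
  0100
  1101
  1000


Row parities: 111
Column parities: 0001

Row P: 111, Col P: 0001, Corner: 1


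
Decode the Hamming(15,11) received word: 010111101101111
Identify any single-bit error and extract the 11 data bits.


Syndrome = 1: error at position 1

Data: 01111101111 (corrected bit 1)


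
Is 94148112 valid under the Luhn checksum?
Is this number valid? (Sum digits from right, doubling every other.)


Luhn sum = 31
31 mod 10 = 1

Invalid (Luhn sum mod 10 = 1)


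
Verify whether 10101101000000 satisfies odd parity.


Number of 1s: 5

Yes, parity is correct (5 ones)


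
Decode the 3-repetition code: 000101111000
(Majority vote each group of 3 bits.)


Groups: 000, 101, 111, 000
Majority votes: 0110

0110


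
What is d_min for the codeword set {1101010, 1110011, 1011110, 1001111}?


Comparing all pairs, minimum distance: 2
Can detect 1 errors, correct 0 errors

2


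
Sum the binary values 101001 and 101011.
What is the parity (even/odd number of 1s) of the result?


101001 = 41
101011 = 43
Sum = 84 = 1010100
1s count = 3

odd parity (3 ones in 1010100)


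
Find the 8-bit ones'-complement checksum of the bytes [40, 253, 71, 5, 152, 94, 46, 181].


Sum = 842 mod 256 = 74
Complement = 181

181


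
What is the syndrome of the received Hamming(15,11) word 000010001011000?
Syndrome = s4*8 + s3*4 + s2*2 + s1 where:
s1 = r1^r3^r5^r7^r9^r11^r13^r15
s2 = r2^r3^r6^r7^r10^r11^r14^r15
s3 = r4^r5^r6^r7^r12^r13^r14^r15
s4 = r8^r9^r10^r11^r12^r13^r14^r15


s1=1, s2=1, s3=0, s4=1

Syndrome = 11 (error at position 11)


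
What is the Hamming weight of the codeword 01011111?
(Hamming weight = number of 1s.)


Counting 1s in 01011111

6


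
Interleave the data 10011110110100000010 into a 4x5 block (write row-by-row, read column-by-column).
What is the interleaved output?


Matrix:
  10011
  11011
  01000
  00010
Read columns: 11000110000011011100

11000110000011011100


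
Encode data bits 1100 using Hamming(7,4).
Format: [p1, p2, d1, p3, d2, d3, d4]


Parity bits: p1=0, p2=1, p3=1

0111100


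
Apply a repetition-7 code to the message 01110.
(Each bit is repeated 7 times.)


Each bit -> 7 copies

00000001111111111111111111110000000


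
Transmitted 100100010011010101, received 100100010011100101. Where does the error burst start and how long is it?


XOR: 000000000000110000

Burst at position 12, length 2


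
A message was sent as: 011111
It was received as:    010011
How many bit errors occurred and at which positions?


XOR: 001100

2 error(s) at position(s): 2, 3


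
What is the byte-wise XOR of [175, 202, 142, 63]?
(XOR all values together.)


XOR chain: 175 ^ 202 ^ 142 ^ 63 = 212

212


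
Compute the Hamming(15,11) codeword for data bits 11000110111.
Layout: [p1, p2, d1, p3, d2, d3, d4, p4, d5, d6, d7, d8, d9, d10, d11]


Parity bits: p1=1, p2=1, p3=0, p4=1

111010010110111


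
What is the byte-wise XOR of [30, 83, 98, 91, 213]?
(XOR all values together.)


XOR chain: 30 ^ 83 ^ 98 ^ 91 ^ 213 = 161

161


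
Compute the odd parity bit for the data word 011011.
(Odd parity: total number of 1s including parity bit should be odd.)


Number of 1s in data: 4
Parity bit: 1

1


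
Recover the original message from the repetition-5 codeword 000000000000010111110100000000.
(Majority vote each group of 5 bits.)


Groups: 00000, 00000, 00010, 11111, 01000, 00000
Majority votes: 000100

000100


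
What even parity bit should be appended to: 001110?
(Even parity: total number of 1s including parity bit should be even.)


Number of 1s in data: 3
Parity bit: 1

1


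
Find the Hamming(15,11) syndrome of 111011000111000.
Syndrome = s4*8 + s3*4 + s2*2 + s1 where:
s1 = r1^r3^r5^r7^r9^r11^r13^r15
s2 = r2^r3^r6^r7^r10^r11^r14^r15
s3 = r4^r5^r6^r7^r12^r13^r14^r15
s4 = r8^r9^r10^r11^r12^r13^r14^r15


s1=0, s2=1, s3=1, s4=1

Syndrome = 14 (error at position 14)


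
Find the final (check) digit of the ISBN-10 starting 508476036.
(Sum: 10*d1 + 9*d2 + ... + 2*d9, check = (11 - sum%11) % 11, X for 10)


Weighted sum: 235
235 mod 11 = 4

Check digit: 7


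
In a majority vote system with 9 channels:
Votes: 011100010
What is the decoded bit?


Ones: 4 out of 9
Threshold: 5

0 (4/9 voted 1)


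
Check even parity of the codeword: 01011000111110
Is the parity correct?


Number of 1s: 8

Yes, parity is correct (8 ones)


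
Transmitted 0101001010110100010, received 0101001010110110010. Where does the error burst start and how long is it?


XOR: 0000000000000010000

Burst at position 14, length 1


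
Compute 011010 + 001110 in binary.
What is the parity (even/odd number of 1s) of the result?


011010 = 26
001110 = 14
Sum = 40 = 101000
1s count = 2

even parity (2 ones in 101000)


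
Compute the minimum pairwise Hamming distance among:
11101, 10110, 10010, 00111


Comparing all pairs, minimum distance: 1
Can detect 0 errors, correct 0 errors

1


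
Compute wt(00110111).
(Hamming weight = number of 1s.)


Counting 1s in 00110111

5


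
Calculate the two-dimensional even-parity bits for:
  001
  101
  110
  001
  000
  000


Row parities: 100100
Column parities: 011

Row P: 100100, Col P: 011, Corner: 0


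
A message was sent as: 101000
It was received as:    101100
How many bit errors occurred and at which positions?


XOR: 000100

1 error(s) at position(s): 3


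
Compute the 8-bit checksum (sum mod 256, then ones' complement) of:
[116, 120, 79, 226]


Sum = 541 mod 256 = 29
Complement = 226

226


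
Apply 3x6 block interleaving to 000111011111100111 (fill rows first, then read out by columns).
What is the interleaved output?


Matrix:
  000111
  011111
  100111
Read columns: 001010010111111111

001010010111111111


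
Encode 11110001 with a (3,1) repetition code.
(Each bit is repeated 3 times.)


Each bit -> 3 copies

111111111111000000000111


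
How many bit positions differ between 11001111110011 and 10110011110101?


XOR: 01111100000110
Count of 1s: 7

7


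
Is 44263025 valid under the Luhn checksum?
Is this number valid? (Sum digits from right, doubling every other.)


Luhn sum = 37
37 mod 10 = 7

Invalid (Luhn sum mod 10 = 7)


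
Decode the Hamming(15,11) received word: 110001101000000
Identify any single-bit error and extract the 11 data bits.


Syndrome = 11: error at position 11

Data: 00111010000 (corrected bit 11)


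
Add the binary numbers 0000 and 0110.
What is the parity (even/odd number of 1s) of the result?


0000 = 0
0110 = 6
Sum = 6 = 110
1s count = 2

even parity (2 ones in 110)


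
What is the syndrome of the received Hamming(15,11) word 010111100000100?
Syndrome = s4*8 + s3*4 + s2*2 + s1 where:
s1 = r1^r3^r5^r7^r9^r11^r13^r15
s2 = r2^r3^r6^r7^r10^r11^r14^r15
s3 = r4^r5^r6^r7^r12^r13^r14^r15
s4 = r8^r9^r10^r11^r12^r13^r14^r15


s1=1, s2=1, s3=1, s4=1

Syndrome = 15 (error at position 15)


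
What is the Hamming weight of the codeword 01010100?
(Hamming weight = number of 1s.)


Counting 1s in 01010100

3


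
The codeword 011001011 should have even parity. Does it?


Number of 1s: 5

No, parity error (5 ones)


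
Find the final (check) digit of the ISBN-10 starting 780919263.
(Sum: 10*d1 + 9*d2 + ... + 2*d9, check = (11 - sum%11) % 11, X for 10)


Weighted sum: 288
288 mod 11 = 2

Check digit: 9


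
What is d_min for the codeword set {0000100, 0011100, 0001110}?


Comparing all pairs, minimum distance: 2
Can detect 1 errors, correct 0 errors

2


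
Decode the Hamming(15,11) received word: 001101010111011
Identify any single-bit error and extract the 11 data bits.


Syndrome = 5: error at position 5

Data: 11100111011 (corrected bit 5)


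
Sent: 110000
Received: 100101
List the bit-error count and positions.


XOR: 010101

3 error(s) at position(s): 1, 3, 5


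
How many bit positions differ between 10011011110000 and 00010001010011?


XOR: 10001010100011
Count of 1s: 6

6


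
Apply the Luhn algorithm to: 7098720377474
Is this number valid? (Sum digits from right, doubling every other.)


Luhn sum = 65
65 mod 10 = 5

Invalid (Luhn sum mod 10 = 5)


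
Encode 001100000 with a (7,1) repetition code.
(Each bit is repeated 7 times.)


Each bit -> 7 copies

000000000000001111111111111100000000000000000000000000000000000


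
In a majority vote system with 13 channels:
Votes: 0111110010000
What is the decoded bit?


Ones: 6 out of 13
Threshold: 7

0 (6/13 voted 1)


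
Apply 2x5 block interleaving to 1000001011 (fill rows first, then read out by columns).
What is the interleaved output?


Matrix:
  10000
  01011
Read columns: 1001000101

1001000101


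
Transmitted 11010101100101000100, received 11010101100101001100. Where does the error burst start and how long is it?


XOR: 00000000000000001000

Burst at position 16, length 1


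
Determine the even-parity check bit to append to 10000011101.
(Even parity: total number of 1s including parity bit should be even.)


Number of 1s in data: 5
Parity bit: 1

1


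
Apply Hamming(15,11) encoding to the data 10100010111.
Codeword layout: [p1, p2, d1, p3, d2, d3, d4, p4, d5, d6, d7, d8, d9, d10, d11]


Parity bits: p1=0, p2=1, p3=0, p4=0

011001000010111


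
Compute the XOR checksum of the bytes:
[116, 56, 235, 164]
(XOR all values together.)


XOR chain: 116 ^ 56 ^ 235 ^ 164 = 3

3


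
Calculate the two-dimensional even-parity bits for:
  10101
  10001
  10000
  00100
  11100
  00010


Row parities: 101111
Column parities: 01110

Row P: 101111, Col P: 01110, Corner: 1


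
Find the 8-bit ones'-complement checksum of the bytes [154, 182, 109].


Sum = 445 mod 256 = 189
Complement = 66

66


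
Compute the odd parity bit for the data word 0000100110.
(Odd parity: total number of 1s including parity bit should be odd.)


Number of 1s in data: 3
Parity bit: 0

0


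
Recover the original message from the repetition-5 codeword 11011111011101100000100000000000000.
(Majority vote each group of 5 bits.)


Groups: 11011, 11101, 11011, 00000, 10000, 00000, 00000
Majority votes: 1110000

1110000


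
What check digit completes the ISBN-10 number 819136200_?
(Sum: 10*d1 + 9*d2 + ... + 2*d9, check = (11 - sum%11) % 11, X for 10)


Weighted sum: 224
224 mod 11 = 4

Check digit: 7


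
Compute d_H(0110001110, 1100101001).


XOR: 1010100111
Count of 1s: 6

6


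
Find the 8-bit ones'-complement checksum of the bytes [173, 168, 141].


Sum = 482 mod 256 = 226
Complement = 29

29


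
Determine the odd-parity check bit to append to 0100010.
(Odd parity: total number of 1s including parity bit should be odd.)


Number of 1s in data: 2
Parity bit: 1

1


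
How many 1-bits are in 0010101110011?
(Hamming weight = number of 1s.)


Counting 1s in 0010101110011

7


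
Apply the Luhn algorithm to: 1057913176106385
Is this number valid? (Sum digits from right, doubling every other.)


Luhn sum = 58
58 mod 10 = 8

Invalid (Luhn sum mod 10 = 8)


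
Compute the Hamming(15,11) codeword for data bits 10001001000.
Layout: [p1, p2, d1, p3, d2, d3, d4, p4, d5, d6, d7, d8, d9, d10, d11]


Parity bits: p1=0, p2=1, p3=1, p4=0

011100001001000


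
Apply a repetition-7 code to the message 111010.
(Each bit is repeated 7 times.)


Each bit -> 7 copies

111111111111111111111000000011111110000000


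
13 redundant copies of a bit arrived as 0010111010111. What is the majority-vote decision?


Ones: 8 out of 13
Threshold: 7

1 (8/13 voted 1)


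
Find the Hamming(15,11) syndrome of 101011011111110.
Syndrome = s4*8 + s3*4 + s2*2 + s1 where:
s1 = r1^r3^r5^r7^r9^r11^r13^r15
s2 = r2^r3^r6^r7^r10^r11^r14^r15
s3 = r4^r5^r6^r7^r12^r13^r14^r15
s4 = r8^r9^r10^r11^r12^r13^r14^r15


s1=0, s2=1, s3=1, s4=1

Syndrome = 14 (error at position 14)


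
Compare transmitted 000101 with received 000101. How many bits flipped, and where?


XOR: 000000

0 errors (received matches sent)


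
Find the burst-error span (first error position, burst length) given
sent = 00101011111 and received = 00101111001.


XOR: 00000100110

Burst at position 5, length 5


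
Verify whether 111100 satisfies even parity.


Number of 1s: 4

Yes, parity is correct (4 ones)


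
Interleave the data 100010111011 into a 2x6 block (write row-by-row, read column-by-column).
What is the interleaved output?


Matrix:
  100010
  111011
Read columns: 110101001101

110101001101


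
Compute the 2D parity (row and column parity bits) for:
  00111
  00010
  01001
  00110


Row parities: 1100
Column parities: 01010

Row P: 1100, Col P: 01010, Corner: 0


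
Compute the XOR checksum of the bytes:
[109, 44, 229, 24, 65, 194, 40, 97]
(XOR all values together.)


XOR chain: 109 ^ 44 ^ 229 ^ 24 ^ 65 ^ 194 ^ 40 ^ 97 = 118

118


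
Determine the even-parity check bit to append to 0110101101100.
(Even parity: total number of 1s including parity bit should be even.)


Number of 1s in data: 7
Parity bit: 1

1


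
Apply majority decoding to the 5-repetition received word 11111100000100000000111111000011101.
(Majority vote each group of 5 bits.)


Groups: 11111, 10000, 01000, 00000, 11111, 10000, 11101
Majority votes: 1000101

1000101


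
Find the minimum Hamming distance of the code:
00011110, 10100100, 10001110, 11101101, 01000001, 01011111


Comparing all pairs, minimum distance: 2
Can detect 1 errors, correct 0 errors

2


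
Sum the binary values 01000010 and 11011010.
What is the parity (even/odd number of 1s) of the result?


01000010 = 66
11011010 = 218
Sum = 284 = 100011100
1s count = 4

even parity (4 ones in 100011100)


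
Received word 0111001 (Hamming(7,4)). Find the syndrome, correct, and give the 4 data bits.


Syndrome = 2: error at position 2

Data: 1001 (corrected bit 2)


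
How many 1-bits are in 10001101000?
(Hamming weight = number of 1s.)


Counting 1s in 10001101000

4


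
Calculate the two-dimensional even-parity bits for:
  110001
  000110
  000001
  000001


Row parities: 1011
Column parities: 110111

Row P: 1011, Col P: 110111, Corner: 1


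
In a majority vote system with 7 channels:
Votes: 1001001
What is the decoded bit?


Ones: 3 out of 7
Threshold: 4

0 (3/7 voted 1)


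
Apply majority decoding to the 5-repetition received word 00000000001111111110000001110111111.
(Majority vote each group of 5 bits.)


Groups: 00000, 00000, 11111, 11110, 00000, 11101, 11111
Majority votes: 0011011

0011011


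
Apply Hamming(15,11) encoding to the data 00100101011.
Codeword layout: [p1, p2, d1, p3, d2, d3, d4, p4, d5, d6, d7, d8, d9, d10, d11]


Parity bits: p1=1, p2=0, p3=0, p4=0

100001000101011


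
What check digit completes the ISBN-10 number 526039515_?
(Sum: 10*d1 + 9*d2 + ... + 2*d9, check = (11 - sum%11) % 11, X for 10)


Weighted sum: 212
212 mod 11 = 3

Check digit: 8


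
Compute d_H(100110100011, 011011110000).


XOR: 111101010011
Count of 1s: 8

8


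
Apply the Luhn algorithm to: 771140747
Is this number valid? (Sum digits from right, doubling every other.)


Luhn sum = 41
41 mod 10 = 1

Invalid (Luhn sum mod 10 = 1)


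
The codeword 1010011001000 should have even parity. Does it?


Number of 1s: 5

No, parity error (5 ones)


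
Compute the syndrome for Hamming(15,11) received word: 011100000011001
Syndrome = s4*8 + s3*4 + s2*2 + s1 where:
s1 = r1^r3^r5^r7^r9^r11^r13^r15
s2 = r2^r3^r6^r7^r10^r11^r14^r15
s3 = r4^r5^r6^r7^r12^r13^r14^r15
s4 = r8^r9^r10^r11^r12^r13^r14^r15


s1=1, s2=0, s3=1, s4=1

Syndrome = 13 (error at position 13)


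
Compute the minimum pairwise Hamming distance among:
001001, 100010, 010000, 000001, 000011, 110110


Comparing all pairs, minimum distance: 1
Can detect 0 errors, correct 0 errors

1


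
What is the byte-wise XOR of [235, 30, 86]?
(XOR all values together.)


XOR chain: 235 ^ 30 ^ 86 = 163

163


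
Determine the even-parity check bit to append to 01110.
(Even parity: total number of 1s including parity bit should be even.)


Number of 1s in data: 3
Parity bit: 1

1


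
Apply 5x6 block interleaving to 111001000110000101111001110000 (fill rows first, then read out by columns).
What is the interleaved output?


Matrix:
  111001
  000110
  000101
  111001
  110000
Read columns: 100111001110010011000100010110

100111001110010011000100010110


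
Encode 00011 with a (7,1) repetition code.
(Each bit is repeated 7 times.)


Each bit -> 7 copies

00000000000000000000011111111111111


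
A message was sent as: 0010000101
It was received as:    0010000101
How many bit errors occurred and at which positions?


XOR: 0000000000

0 errors (received matches sent)


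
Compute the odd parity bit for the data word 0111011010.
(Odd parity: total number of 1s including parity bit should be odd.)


Number of 1s in data: 6
Parity bit: 1

1


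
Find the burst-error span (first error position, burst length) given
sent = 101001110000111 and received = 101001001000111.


XOR: 000000111000000

Burst at position 6, length 3


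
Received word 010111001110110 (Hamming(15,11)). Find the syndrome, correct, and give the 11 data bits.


Syndrome = 14: error at position 14

Data: 01101110100 (corrected bit 14)


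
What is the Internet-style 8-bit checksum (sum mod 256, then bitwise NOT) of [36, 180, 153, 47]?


Sum = 416 mod 256 = 160
Complement = 95

95


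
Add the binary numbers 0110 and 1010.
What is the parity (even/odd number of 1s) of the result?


0110 = 6
1010 = 10
Sum = 16 = 10000
1s count = 1

odd parity (1 ones in 10000)


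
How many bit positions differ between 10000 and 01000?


XOR: 11000
Count of 1s: 2

2


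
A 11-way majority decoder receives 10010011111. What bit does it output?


Ones: 7 out of 11
Threshold: 6

1 (7/11 voted 1)


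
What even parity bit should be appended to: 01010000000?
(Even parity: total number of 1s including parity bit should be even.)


Number of 1s in data: 2
Parity bit: 0

0


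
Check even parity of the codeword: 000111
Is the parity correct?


Number of 1s: 3

No, parity error (3 ones)


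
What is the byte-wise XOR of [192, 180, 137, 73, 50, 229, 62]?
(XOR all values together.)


XOR chain: 192 ^ 180 ^ 137 ^ 73 ^ 50 ^ 229 ^ 62 = 93

93


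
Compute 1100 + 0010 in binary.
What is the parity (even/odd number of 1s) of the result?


1100 = 12
0010 = 2
Sum = 14 = 1110
1s count = 3

odd parity (3 ones in 1110)


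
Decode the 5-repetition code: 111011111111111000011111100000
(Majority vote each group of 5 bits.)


Groups: 11101, 11111, 11111, 00001, 11111, 00000
Majority votes: 111010

111010


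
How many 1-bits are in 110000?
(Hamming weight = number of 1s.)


Counting 1s in 110000

2


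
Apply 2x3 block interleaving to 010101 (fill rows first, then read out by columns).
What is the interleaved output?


Matrix:
  010
  101
Read columns: 011001

011001


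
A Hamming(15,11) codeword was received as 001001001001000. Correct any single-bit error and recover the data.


Syndrome = 0: no error detected

Data: 10101001000 (no errors)


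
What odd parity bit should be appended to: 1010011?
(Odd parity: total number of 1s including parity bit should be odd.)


Number of 1s in data: 4
Parity bit: 1

1


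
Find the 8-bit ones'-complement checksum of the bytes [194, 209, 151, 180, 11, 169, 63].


Sum = 977 mod 256 = 209
Complement = 46

46


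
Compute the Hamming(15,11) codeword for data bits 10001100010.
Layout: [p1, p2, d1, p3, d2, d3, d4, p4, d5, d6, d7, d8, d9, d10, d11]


Parity bits: p1=0, p2=1, p3=1, p4=1

011100011100010


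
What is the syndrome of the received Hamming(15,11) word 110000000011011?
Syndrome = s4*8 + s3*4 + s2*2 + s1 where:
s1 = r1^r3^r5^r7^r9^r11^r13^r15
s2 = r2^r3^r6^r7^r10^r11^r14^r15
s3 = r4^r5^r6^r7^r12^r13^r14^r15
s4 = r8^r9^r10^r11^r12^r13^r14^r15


s1=1, s2=0, s3=1, s4=0

Syndrome = 5 (error at position 5)


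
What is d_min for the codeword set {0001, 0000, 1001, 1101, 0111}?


Comparing all pairs, minimum distance: 1
Can detect 0 errors, correct 0 errors

1


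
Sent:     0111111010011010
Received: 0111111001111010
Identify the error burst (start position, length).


XOR: 0000000011100000

Burst at position 8, length 3


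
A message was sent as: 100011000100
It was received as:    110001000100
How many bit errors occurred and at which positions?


XOR: 010010000000

2 error(s) at position(s): 1, 4


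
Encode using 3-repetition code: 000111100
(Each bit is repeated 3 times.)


Each bit -> 3 copies

000000000111111111111000000


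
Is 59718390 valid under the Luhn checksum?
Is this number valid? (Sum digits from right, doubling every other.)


Luhn sum = 35
35 mod 10 = 5

Invalid (Luhn sum mod 10 = 5)


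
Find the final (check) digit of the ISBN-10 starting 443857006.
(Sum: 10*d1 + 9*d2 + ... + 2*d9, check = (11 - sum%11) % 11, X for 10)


Weighted sum: 233
233 mod 11 = 2

Check digit: 9


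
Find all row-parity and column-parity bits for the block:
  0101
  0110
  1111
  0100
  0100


Row parities: 00011
Column parities: 1100

Row P: 00011, Col P: 1100, Corner: 0


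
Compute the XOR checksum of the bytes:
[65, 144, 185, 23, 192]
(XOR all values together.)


XOR chain: 65 ^ 144 ^ 185 ^ 23 ^ 192 = 191

191


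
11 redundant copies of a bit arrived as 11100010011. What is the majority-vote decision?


Ones: 6 out of 11
Threshold: 6

1 (6/11 voted 1)


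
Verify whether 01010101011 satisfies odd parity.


Number of 1s: 6

No, parity error (6 ones)


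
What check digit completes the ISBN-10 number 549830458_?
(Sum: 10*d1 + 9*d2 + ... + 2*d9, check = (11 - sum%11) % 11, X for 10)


Weighted sum: 279
279 mod 11 = 4

Check digit: 7


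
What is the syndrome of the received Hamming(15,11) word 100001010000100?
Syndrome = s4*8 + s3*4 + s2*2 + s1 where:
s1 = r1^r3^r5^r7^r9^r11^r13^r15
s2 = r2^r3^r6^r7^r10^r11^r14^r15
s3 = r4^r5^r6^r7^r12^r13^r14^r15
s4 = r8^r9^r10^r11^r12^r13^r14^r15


s1=0, s2=1, s3=0, s4=0

Syndrome = 2 (error at position 2)


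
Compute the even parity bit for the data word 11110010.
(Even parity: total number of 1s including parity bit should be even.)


Number of 1s in data: 5
Parity bit: 1

1


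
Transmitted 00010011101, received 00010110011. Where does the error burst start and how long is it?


XOR: 00000101110

Burst at position 5, length 5


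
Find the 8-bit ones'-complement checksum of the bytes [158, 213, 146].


Sum = 517 mod 256 = 5
Complement = 250

250


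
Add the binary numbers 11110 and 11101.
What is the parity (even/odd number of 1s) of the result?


11110 = 30
11101 = 29
Sum = 59 = 111011
1s count = 5

odd parity (5 ones in 111011)


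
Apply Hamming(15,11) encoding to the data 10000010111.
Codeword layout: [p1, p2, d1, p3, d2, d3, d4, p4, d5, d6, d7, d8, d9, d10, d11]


Parity bits: p1=0, p2=0, p3=1, p4=0

001100000010111


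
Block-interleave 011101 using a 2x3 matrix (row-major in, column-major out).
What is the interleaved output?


Matrix:
  011
  101
Read columns: 011011

011011


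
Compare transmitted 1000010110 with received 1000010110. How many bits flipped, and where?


XOR: 0000000000

0 errors (received matches sent)


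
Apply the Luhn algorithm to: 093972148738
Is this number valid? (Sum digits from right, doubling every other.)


Luhn sum = 65
65 mod 10 = 5

Invalid (Luhn sum mod 10 = 5)


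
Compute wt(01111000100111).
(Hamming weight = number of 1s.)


Counting 1s in 01111000100111

8


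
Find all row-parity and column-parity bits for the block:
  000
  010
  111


Row parities: 011
Column parities: 101

Row P: 011, Col P: 101, Corner: 0


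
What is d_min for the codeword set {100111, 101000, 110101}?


Comparing all pairs, minimum distance: 2
Can detect 1 errors, correct 0 errors

2


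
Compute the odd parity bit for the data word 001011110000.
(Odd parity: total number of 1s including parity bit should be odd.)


Number of 1s in data: 5
Parity bit: 0

0


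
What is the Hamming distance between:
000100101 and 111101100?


XOR: 111001001
Count of 1s: 5

5


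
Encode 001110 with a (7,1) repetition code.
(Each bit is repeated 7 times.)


Each bit -> 7 copies

000000000000001111111111111111111110000000


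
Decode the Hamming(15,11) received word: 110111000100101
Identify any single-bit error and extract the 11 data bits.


Syndrome = 12: error at position 12

Data: 01100101101 (corrected bit 12)


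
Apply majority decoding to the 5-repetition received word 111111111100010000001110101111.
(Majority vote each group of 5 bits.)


Groups: 11111, 11111, 00010, 00000, 11101, 01111
Majority votes: 110011

110011


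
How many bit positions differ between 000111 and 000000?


XOR: 000111
Count of 1s: 3

3


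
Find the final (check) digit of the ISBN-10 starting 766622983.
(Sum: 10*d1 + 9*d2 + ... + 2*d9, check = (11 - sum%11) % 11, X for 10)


Weighted sum: 302
302 mod 11 = 5

Check digit: 6
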